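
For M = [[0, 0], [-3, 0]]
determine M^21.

[[0, 0], [0, 0]]

M is strictly triangular, hence nilpotent: M^2 = 0, so M^21 = 0.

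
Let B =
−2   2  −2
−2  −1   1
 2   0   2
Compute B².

[[−4, −6, 2], [8, −3, 5], [0, 4, 0]]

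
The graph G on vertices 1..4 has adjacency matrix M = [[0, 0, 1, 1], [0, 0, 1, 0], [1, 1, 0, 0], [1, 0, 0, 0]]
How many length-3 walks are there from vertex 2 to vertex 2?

0

The number of length-3 walks from vertex 2 to vertex 2 is entry (2,2) of M³, where M is the adjacency matrix.
M² = [[2, 1, 0, 0], [1, 1, 0, 0], [0, 0, 2, 1], [0, 0, 1, 1]]
M³ = [[0, 0, 3, 2], [0, 0, 2, 1], [3, 2, 0, 0], [2, 1, 0, 0]]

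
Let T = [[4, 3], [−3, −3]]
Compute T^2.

[[7, 3], [−3, 0]]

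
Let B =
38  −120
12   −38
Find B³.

[[152, −480], [48, −152]]

tr B = 0 and det B = −4, so the characteristic polynomial is λ² − (0)λ + (−4) with roots 2 and −2.
Eigenvectors give P = [[−10, −3], [−3, −1]] with P⁻¹ = [[−1, 3], [3, −10]], and B = P·diag(2, −2)·P⁻¹.
Then B³ = P·diag(8, −8)·P⁻¹ = [[−80, 24], [−24, 8]] · [[−1, 3], [3, −10]] = [[152, −480], [48, −152]].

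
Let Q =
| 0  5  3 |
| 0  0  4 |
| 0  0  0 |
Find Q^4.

[[0, 0, 0], [0, 0, 0], [0, 0, 0]]

Q is strictly triangular, hence nilpotent: Q^3 = 0, so Q^4 = 0.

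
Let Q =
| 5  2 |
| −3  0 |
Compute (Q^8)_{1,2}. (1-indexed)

12610

tr Q = 5 and det Q = 6, so the characteristic polynomial is λ² − (5)λ + (6) with roots 2 and 3.
Eigenvectors give P = [[−2, −1], [3, 1]] with P⁻¹ = [[1, 1], [−3, −2]], and Q = P·diag(2, 3)·P⁻¹.
Then Q^8 = P·diag(256, 6561)·P⁻¹ = [[−512, −6561], [768, 6561]] · [[1, 1], [−3, −2]] = [[19171, 12610], [−18915, −12354]].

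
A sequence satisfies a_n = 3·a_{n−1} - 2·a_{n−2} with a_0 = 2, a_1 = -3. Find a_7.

-633

With companion matrix T = [[3, -2], [1, 0]], [a_n, a_{n−1}]ᵀ = T·[a_{n−1}, a_{n−2}]ᵀ, so [a_7, a_6]ᵀ = T^6·[a_1, a_0]ᵀ.
T^6 = [[127, -126], [63, -62]], giving [a_7, a_6]ᵀ = [[-633], [-313]].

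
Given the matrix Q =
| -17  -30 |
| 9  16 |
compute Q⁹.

tr Q = -1 and det Q = -2, so the characteristic polynomial is λ² − (-1)λ + (-2) with roots 1 and -2.
Eigenvectors give P = [[-5, -2], [3, 1]] with P⁻¹ = [[1, 2], [-3, -5]], and Q = P·diag(1, -2)·P⁻¹.
Then Q⁹ = P·diag(1, -512)·P⁻¹ = [[-5, 1024], [3, -512]] · [[1, 2], [-3, -5]] = [[-3077, -5130], [1539, 2566]].

[[-3077, -5130], [1539, 2566]]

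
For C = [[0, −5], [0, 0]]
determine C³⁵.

C is strictly triangular, hence nilpotent: C² = 0, so C³⁵ = 0.

[[0, 0], [0, 0]]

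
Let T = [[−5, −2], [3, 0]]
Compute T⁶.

[[2059, 1330], [−1995, −1266]]

tr T = −5 and det T = 6, so the characteristic polynomial is λ² − (−5)λ + (6) with roots −3 and −2.
Eigenvectors give P = [[−1, −2], [1, 3]] with P⁻¹ = [[−3, −2], [1, 1]], and T = P·diag(−3, −2)·P⁻¹.
Then T⁶ = P·diag(729, 64)·P⁻¹ = [[−729, −128], [729, 192]] · [[−3, −2], [1, 1]] = [[2059, 1330], [−1995, −1266]].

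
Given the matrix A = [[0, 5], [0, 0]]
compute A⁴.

A is strictly triangular, hence nilpotent: A² = 0, so A⁴ = 0.

[[0, 0], [0, 0]]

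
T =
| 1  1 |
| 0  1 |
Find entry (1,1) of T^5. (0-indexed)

T = I + N where N = [[0, 1], [0, 0]] is strictly upper-triangular, so N^2 = 0.
(I + N)^5 = I + 5·N = [[1, 5], [0, 1]].

1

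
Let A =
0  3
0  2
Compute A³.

[[0, 12], [0, 8]]

A² = [[0, 6], [0, 4]]
A³ = [[0, 12], [0, 8]]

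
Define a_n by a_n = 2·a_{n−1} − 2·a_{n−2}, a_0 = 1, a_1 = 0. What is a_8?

With companion matrix Q = [[2, −2], [1, 0]], [a_n, a_{n−1}]ᵀ = Q·[a_{n−1}, a_{n−2}]ᵀ, so [a_8, a_7]ᵀ = Q^7·[a_1, a_0]ᵀ.
Q^7 = [[0, 16], [−8, 16]], giving [a_8, a_7]ᵀ = [[16], [16]].

16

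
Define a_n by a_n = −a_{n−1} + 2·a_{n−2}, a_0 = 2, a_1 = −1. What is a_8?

257

With companion matrix B = [[−1, 2], [1, 0]], [a_n, a_{n−1}]ᵀ = B·[a_{n−1}, a_{n−2}]ᵀ, so [a_8, a_7]ᵀ = B⁷·[a_1, a_0]ᵀ.
B⁷ = [[−85, 86], [43, −42]], giving [a_8, a_7]ᵀ = [[257], [−127]].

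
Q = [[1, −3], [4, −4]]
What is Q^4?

[[13, −63], [84, −92]]

Q^2 = [[−11, 9], [−12, 4]]
Q^3 = [[25, −3], [4, 20]]
Q^4 = [[13, −63], [84, −92]]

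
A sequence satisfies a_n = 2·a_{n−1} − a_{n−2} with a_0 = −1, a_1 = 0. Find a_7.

6

With companion matrix C = [[2, −1], [1, 0]], [a_n, a_{n−1}]ᵀ = C·[a_{n−1}, a_{n−2}]ᵀ, so [a_7, a_6]ᵀ = C⁶·[a_1, a_0]ᵀ.
C⁶ = [[7, −6], [6, −5]], giving [a_7, a_6]ᵀ = [[6], [5]].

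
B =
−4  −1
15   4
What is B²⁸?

[[1, 0], [0, 1]]

B² = I (check: tr B = 0 and det B = −1), so B²⁸ = I since 28 is even.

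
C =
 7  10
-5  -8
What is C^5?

tr C = -1 and det C = -6, so the characteristic polynomial is λ² − (-1)λ + (-6) with roots -3 and 2.
Eigenvectors give P = [[-1, -2], [1, 1]] with P⁻¹ = [[1, 2], [-1, -1]], and C = P·diag(-3, 2)·P⁻¹.
Then C^5 = P·diag(-243, 32)·P⁻¹ = [[243, -64], [-243, 32]] · [[1, 2], [-1, -1]] = [[307, 550], [-275, -518]].

[[307, 550], [-275, -518]]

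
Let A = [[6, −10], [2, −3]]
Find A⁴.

[[76, −150], [30, −59]]

tr A = 3 and det A = 2, so the characteristic polynomial is λ² − (3)λ + (2) with roots 1 and 2.
Eigenvectors give P = [[2, 5], [1, 2]] with P⁻¹ = [[−2, 5], [1, −2]], and A = P·diag(1, 2)·P⁻¹.
Then A⁴ = P·diag(1, 16)·P⁻¹ = [[2, 80], [1, 32]] · [[−2, 5], [1, −2]] = [[76, −150], [30, −59]].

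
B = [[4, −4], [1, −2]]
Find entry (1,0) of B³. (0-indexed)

B² = [[12, −8], [2, 0]]
B³ = [[40, −32], [8, −8]]

8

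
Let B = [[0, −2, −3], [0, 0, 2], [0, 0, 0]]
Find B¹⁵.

[[0, 0, 0], [0, 0, 0], [0, 0, 0]]

B is strictly triangular, hence nilpotent: B³ = 0, so B¹⁵ = 0.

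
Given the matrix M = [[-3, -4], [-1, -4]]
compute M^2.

[[13, 28], [7, 20]]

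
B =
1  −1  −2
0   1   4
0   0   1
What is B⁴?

B = I + N where N = [[0, −1, −2], [0, 0, 4], [0, 0, 0]] is strictly upper-triangular, so N³ = 0.
(I + N)⁴ = I + 4·N + 6·N² = [[1, −4, −32], [0, 1, 16], [0, 0, 1]].

[[1, −4, −32], [0, 1, 16], [0, 0, 1]]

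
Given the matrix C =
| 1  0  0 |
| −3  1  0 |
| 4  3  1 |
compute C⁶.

[[1, 0, 0], [−18, 1, 0], [−111, 18, 1]]

C = I + N where N = [[0, 0, 0], [−3, 0, 0], [4, 3, 0]] is strictly lower-triangular, so N³ = 0.
(I + N)⁶ = I + 6·N + 15·N² = [[1, 0, 0], [−18, 1, 0], [−111, 18, 1]].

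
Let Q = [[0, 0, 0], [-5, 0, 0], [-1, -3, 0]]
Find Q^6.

[[0, 0, 0], [0, 0, 0], [0, 0, 0]]

Q is strictly triangular, hence nilpotent: Q^3 = 0, so Q^6 = 0.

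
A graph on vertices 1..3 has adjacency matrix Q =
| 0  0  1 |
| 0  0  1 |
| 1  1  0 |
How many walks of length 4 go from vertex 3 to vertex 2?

The number of length-4 walks from vertex 3 to vertex 2 is entry (3,2) of Q⁴, where Q is the adjacency matrix.
Q² = [[1, 1, 0], [1, 1, 0], [0, 0, 2]]
Q³ = [[0, 0, 2], [0, 0, 2], [2, 2, 0]]
Q⁴ = [[2, 2, 0], [2, 2, 0], [0, 0, 4]]

0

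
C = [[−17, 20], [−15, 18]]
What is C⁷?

tr C = 1 and det C = −6, so the characteristic polynomial is λ² − (1)λ + (−6) with roots −2 and 3.
Eigenvectors give P = [[4, 1], [3, 1]] with P⁻¹ = [[1, −1], [−3, 4]], and C = P·diag(−2, 3)·P⁻¹.
Then C⁷ = P·diag(−128, 2187)·P⁻¹ = [[−512, 2187], [−384, 2187]] · [[1, −1], [−3, 4]] = [[−7073, 9260], [−6945, 9132]].

[[−7073, 9260], [−6945, 9132]]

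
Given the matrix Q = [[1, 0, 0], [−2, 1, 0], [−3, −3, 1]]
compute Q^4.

Q = I + N where N = [[0, 0, 0], [−2, 0, 0], [−3, −3, 0]] is strictly lower-triangular, so N^3 = 0.
(I + N)^4 = I + 4·N + 6·N^2 = [[1, 0, 0], [−8, 1, 0], [24, −12, 1]].

[[1, 0, 0], [−8, 1, 0], [24, −12, 1]]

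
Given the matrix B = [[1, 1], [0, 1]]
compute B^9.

[[1, 9], [0, 1]]

B = I + N where N = [[0, 1], [0, 0]] is strictly upper-triangular, so N^2 = 0.
(I + N)^9 = I + 9·N = [[1, 9], [0, 1]].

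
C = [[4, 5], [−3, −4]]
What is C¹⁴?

C² = I (check: tr C = 0 and det C = −1), so C¹⁴ = I since 14 is even.

[[1, 0], [0, 1]]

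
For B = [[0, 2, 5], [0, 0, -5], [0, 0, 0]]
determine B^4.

B is strictly triangular, hence nilpotent: B^3 = 0, so B^4 = 0.

[[0, 0, 0], [0, 0, 0], [0, 0, 0]]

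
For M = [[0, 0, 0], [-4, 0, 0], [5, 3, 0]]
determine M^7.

[[0, 0, 0], [0, 0, 0], [0, 0, 0]]

M is strictly triangular, hence nilpotent: M^3 = 0, so M^7 = 0.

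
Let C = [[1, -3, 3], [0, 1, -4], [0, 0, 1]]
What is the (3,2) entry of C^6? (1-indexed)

C = I + N where N = [[0, -3, 3], [0, 0, -4], [0, 0, 0]] is strictly upper-triangular, so N^3 = 0.
(I + N)^6 = I + 6·N + 15·N^2 = [[1, -18, 198], [0, 1, -24], [0, 0, 1]].

0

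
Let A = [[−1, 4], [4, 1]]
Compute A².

[[17, 0], [0, 17]]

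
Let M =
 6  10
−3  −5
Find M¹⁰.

[[6, 10], [−3, −5]]

M² = M (a projection; rank 1, trace 1), so M¹⁰ = M.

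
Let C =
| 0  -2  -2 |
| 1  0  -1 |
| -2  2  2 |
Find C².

[[2, -4, -2], [2, -4, -4], [-2, 8, 6]]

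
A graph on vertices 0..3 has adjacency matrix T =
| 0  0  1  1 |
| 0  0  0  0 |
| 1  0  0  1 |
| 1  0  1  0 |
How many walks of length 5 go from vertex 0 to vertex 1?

0

The number of length-5 walks from vertex 0 to vertex 1 is entry (0,1) of T⁵, where T is the adjacency matrix.
T² = [[2, 0, 1, 1], [0, 0, 0, 0], [1, 0, 2, 1], [1, 0, 1, 2]]
T³ = [[2, 0, 3, 3], [0, 0, 0, 0], [3, 0, 2, 3], [3, 0, 3, 2]]
T⁴ = [[6, 0, 5, 5], [0, 0, 0, 0], [5, 0, 6, 5], [5, 0, 5, 6]]
T⁵ = [[10, 0, 11, 11], [0, 0, 0, 0], [11, 0, 10, 11], [11, 0, 11, 10]]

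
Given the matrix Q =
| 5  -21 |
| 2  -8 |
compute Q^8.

tr Q = -3 and det Q = 2, so the characteristic polynomial is λ² − (-3)λ + (2) with roots -1 and -2.
Eigenvectors give P = [[7, 3], [2, 1]] with P⁻¹ = [[1, -3], [-2, 7]], and Q = P·diag(-1, -2)·P⁻¹.
Then Q^8 = P·diag(1, 256)·P⁻¹ = [[7, 768], [2, 256]] · [[1, -3], [-2, 7]] = [[-1529, 5355], [-510, 1786]].

[[-1529, 5355], [-510, 1786]]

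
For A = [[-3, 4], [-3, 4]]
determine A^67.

[[-3, 4], [-3, 4]]

A² = A (a projection; rank 1, trace 1), so A^67 = A.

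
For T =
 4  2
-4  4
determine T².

[[8, 16], [-32, 8]]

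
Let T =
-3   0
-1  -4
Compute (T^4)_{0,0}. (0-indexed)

81

T^2 = [[9, 0], [7, 16]]
T^3 = [[-27, 0], [-37, -64]]
T^4 = [[81, 0], [175, 256]]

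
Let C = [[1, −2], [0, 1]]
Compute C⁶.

C = I + N where N = [[0, −2], [0, 0]] is strictly upper-triangular, so N² = 0.
(I + N)⁶ = I + 6·N = [[1, −12], [0, 1]].

[[1, −12], [0, 1]]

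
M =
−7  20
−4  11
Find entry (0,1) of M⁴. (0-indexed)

tr M = 4 and det M = 3, so the characteristic polynomial is λ² − (4)λ + (3) with roots 3 and 1.
Eigenvectors give P = [[−2, 5], [−1, 2]] with P⁻¹ = [[2, −5], [1, −2]], and M = P·diag(3, 1)·P⁻¹.
Then M⁴ = P·diag(81, 1)·P⁻¹ = [[−162, 5], [−81, 2]] · [[2, −5], [1, −2]] = [[−319, 800], [−160, 401]].

800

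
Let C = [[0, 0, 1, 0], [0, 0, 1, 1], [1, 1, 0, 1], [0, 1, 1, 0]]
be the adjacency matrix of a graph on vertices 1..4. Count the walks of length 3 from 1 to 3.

The number of length-3 walks from vertex 1 to vertex 3 is entry (1,3) of C³, where C is the adjacency matrix.
C² = [[1, 1, 0, 1], [1, 2, 1, 1], [0, 1, 3, 1], [1, 1, 1, 2]]
C³ = [[0, 1, 3, 1], [1, 2, 4, 3], [3, 4, 2, 4], [1, 3, 4, 2]]

3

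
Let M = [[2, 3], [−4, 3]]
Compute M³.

[[−76, 21], [−28, −69]]

M² = [[−8, 15], [−20, −3]]
M³ = [[−76, 21], [−28, −69]]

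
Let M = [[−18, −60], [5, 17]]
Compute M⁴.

[[276, 780], [−65, −179]]

tr M = −1 and det M = −6, so the characteristic polynomial is λ² − (−1)λ + (−6) with roots 2 and −3.
Eigenvectors give P = [[3, 4], [−1, −1]] with P⁻¹ = [[−1, −4], [1, 3]], and M = P·diag(2, −3)·P⁻¹.
Then M⁴ = P·diag(16, 81)·P⁻¹ = [[48, 324], [−16, −81]] · [[−1, −4], [1, 3]] = [[276, 780], [−65, −179]].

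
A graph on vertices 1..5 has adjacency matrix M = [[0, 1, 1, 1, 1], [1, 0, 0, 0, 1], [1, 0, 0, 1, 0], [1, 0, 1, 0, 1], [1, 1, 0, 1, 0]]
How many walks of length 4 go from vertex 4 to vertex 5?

14

The number of length-4 walks from vertex 4 to vertex 5 is entry (4,5) of M⁴, where M is the adjacency matrix.
M² = [[4, 1, 1, 2, 2], [1, 2, 1, 2, 1], [1, 1, 2, 1, 2], [2, 2, 1, 3, 1], [2, 1, 2, 1, 3]]
M³ = [[6, 6, 6, 7, 7], [6, 2, 3, 3, 5], [6, 3, 2, 5, 3], [7, 3, 5, 4, 7], [7, 5, 3, 7, 4]]
M⁴ = [[26, 13, 13, 19, 19], [13, 11, 9, 14, 11], [13, 9, 11, 11, 14], [19, 14, 11, 19, 14], [19, 11, 14, 14, 19]]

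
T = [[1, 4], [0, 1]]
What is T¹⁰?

[[1, 40], [0, 1]]

T = I + N where N = [[0, 4], [0, 0]] is strictly upper-triangular, so N² = 0.
(I + N)¹⁰ = I + 10·N = [[1, 40], [0, 1]].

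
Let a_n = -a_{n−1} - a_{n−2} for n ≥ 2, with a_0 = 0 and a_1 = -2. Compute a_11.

2

With companion matrix Q = [[-1, -1], [1, 0]], [a_n, a_{n−1}]ᵀ = Q·[a_{n−1}, a_{n−2}]ᵀ, so [a_11, a_10]ᵀ = Q^10·[a_1, a_0]ᵀ.
Q^10 = [[-1, -1], [1, 0]], giving [a_11, a_10]ᵀ = [[2], [-2]].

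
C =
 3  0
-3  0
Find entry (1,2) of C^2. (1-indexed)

0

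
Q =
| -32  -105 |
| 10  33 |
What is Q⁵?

tr Q = 1 and det Q = -6, so the characteristic polynomial is λ² − (1)λ + (-6) with roots 3 and -2.
Eigenvectors give P = [[-3, 7], [1, -2]] with P⁻¹ = [[2, 7], [1, 3]], and Q = P·diag(3, -2)·P⁻¹.
Then Q⁵ = P·diag(243, -32)·P⁻¹ = [[-729, -224], [243, 64]] · [[2, 7], [1, 3]] = [[-1682, -5775], [550, 1893]].

[[-1682, -5775], [550, 1893]]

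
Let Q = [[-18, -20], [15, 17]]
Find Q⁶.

tr Q = -1 and det Q = -6, so the characteristic polynomial is λ² − (-1)λ + (-6) with roots 2 and -3.
Eigenvectors give P = [[1, 4], [-1, -3]] with P⁻¹ = [[-3, -4], [1, 1]], and Q = P·diag(2, -3)·P⁻¹.
Then Q⁶ = P·diag(64, 729)·P⁻¹ = [[64, 2916], [-64, -2187]] · [[-3, -4], [1, 1]] = [[2724, 2660], [-1995, -1931]].

[[2724, 2660], [-1995, -1931]]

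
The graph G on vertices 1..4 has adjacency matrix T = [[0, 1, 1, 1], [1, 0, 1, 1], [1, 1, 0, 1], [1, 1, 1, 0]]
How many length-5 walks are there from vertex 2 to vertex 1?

61

The number of length-5 walks from vertex 2 to vertex 1 is entry (2,1) of T⁵, where T is the adjacency matrix.
T² = [[3, 2, 2, 2], [2, 3, 2, 2], [2, 2, 3, 2], [2, 2, 2, 3]]
T³ = [[6, 7, 7, 7], [7, 6, 7, 7], [7, 7, 6, 7], [7, 7, 7, 6]]
T⁴ = [[21, 20, 20, 20], [20, 21, 20, 20], [20, 20, 21, 20], [20, 20, 20, 21]]
T⁵ = [[60, 61, 61, 61], [61, 60, 61, 61], [61, 61, 60, 61], [61, 61, 61, 60]]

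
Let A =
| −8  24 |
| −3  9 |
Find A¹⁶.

[[−8, 24], [−3, 9]]

A² = A (a projection; rank 1, trace 1), so A¹⁶ = A.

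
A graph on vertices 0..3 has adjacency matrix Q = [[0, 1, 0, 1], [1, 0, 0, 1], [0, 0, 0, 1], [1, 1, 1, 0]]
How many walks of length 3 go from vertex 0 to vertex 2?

The number of length-3 walks from vertex 0 to vertex 2 is entry (0,2) of Q³, where Q is the adjacency matrix.
Q² = [[2, 1, 1, 1], [1, 2, 1, 1], [1, 1, 1, 0], [1, 1, 0, 3]]
Q³ = [[2, 3, 1, 4], [3, 2, 1, 4], [1, 1, 0, 3], [4, 4, 3, 2]]

1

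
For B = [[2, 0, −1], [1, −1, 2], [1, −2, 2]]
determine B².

[[3, 2, −4], [3, −3, 1], [2, −2, −1]]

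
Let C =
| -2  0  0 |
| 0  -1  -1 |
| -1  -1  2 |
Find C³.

C² = [[4, 0, 0], [1, 2, -1], [0, -1, 5]]
C³ = [[-8, 0, 0], [-1, -1, -4], [-5, -4, 11]]

[[-8, 0, 0], [-1, -1, -4], [-5, -4, 11]]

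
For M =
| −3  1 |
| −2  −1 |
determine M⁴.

M² = [[7, −4], [8, −1]]
M³ = [[−13, 11], [−22, 9]]
M⁴ = [[17, −24], [48, −31]]

[[17, −24], [48, −31]]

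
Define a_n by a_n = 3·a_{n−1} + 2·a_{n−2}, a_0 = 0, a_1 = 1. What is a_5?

139

With companion matrix M = [[3, 2], [1, 0]], [a_n, a_{n−1}]ᵀ = M·[a_{n−1}, a_{n−2}]ᵀ, so [a_5, a_4]ᵀ = M⁴·[a_1, a_0]ᵀ.
M⁴ = [[139, 78], [39, 22]], giving [a_5, a_4]ᵀ = [[139], [39]].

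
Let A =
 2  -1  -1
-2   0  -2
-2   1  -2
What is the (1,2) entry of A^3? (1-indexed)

A^2 = [[8, -3, 2], [0, 0, 6], [-2, 0, 4]]
A^3 = [[18, -6, -6], [-12, 6, -12], [-12, 6, -6]]

-6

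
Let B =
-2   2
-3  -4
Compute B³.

B² = [[-2, -12], [18, 10]]
B³ = [[40, 44], [-66, -4]]

[[40, 44], [-66, -4]]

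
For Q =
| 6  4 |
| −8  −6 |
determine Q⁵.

[[96, 64], [−128, −96]]

tr Q = 0 and det Q = −4, so the characteristic polynomial is λ² − (0)λ + (−4) with roots 2 and −2.
Eigenvectors give P = [[−1, −1], [1, 2]] with P⁻¹ = [[−2, −1], [1, 1]], and Q = P·diag(2, −2)·P⁻¹.
Then Q⁵ = P·diag(32, −32)·P⁻¹ = [[−32, 32], [32, −64]] · [[−2, −1], [1, 1]] = [[96, 64], [−128, −96]].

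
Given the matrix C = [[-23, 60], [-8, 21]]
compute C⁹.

tr C = -2 and det C = -3, so the characteristic polynomial is λ² − (-2)λ + (-3) with roots -3 and 1.
Eigenvectors give P = [[3, -5], [1, -2]] with P⁻¹ = [[2, -5], [1, -3]], and C = P·diag(-3, 1)·P⁻¹.
Then C⁹ = P·diag(-19683, 1)·P⁻¹ = [[-59049, -5], [-19683, -2]] · [[2, -5], [1, -3]] = [[-118103, 295260], [-39368, 98421]].

[[-118103, 295260], [-39368, 98421]]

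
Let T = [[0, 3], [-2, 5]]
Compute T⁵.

[[-390, 633], [-422, 665]]

tr T = 5 and det T = 6, so the characteristic polynomial is λ² − (5)λ + (6) with roots 2 and 3.
Eigenvectors give P = [[3, 1], [2, 1]] with P⁻¹ = [[1, -1], [-2, 3]], and T = P·diag(2, 3)·P⁻¹.
Then T⁵ = P·diag(32, 243)·P⁻¹ = [[96, 243], [64, 243]] · [[1, -1], [-2, 3]] = [[-390, 633], [-422, 665]].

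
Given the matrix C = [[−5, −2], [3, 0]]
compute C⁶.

[[2059, 1330], [−1995, −1266]]

tr C = −5 and det C = 6, so the characteristic polynomial is λ² − (−5)λ + (6) with roots −3 and −2.
Eigenvectors give P = [[−1, −2], [1, 3]] with P⁻¹ = [[−3, −2], [1, 1]], and C = P·diag(−3, −2)·P⁻¹.
Then C⁶ = P·diag(729, 64)·P⁻¹ = [[−729, −128], [729, 192]] · [[−3, −2], [1, 1]] = [[2059, 1330], [−1995, −1266]].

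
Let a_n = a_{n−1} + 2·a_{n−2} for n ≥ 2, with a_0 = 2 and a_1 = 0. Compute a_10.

With companion matrix Q = [[1, 2], [1, 0]], [a_n, a_{n−1}]ᵀ = Q·[a_{n−1}, a_{n−2}]ᵀ, so [a_10, a_9]ᵀ = Q⁹·[a_1, a_0]ᵀ.
Q⁹ = [[341, 342], [171, 170]], giving [a_10, a_9]ᵀ = [[684], [340]].

684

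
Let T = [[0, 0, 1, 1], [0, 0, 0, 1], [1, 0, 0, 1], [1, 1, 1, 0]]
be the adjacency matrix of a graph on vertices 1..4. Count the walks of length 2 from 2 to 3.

The number of length-2 walks from vertex 2 to vertex 3 is entry (2,3) of T^2, where T is the adjacency matrix.
T^2 = [[2, 1, 1, 1], [1, 1, 1, 0], [1, 1, 2, 1], [1, 0, 1, 3]]

1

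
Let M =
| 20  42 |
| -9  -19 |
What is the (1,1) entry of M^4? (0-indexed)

tr M = 1 and det M = -2, so the characteristic polynomial is λ² − (1)λ + (-2) with roots 2 and -1.
Eigenvectors give P = [[7, -2], [-3, 1]] with P⁻¹ = [[1, 2], [3, 7]], and M = P·diag(2, -1)·P⁻¹.
Then M^4 = P·diag(16, 1)·P⁻¹ = [[112, -2], [-48, 1]] · [[1, 2], [3, 7]] = [[106, 210], [-45, -89]].

-89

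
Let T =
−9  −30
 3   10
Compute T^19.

T² = T (a projection; rank 1, trace 1), so T^19 = T.

[[−9, −30], [3, 10]]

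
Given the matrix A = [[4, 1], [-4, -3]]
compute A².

[[12, 1], [-4, 5]]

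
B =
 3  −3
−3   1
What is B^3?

[[90, −66], [−66, 46]]

B^2 = [[18, −12], [−12, 10]]
B^3 = [[90, −66], [−66, 46]]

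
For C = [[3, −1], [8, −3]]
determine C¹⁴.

C² = I (check: tr C = 0 and det C = −1), so C¹⁴ = I since 14 is even.

[[1, 0], [0, 1]]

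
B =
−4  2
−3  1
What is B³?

B² = [[10, −6], [9, −5]]
B³ = [[−22, 14], [−21, 13]]

[[−22, 14], [−21, 13]]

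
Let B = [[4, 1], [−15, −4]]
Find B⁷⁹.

B² = I (check: tr B = 0 and det B = −1), so B⁷⁹ = B since 79 is odd.

[[4, 1], [−15, −4]]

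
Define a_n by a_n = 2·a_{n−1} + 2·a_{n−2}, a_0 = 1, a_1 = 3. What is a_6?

448

With companion matrix Q = [[2, 2], [1, 0]], [a_n, a_{n−1}]ᵀ = Q·[a_{n−1}, a_{n−2}]ᵀ, so [a_6, a_5]ᵀ = Q⁵·[a_1, a_0]ᵀ.
Q⁵ = [[120, 88], [44, 32]], giving [a_6, a_5]ᵀ = [[448], [164]].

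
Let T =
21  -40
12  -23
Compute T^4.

tr T = -2 and det T = -3, so the characteristic polynomial is λ² − (-2)λ + (-3) with roots 1 and -3.
Eigenvectors give P = [[-2, 5], [-1, 3]] with P⁻¹ = [[-3, 5], [-1, 2]], and T = P·diag(1, -3)·P⁻¹.
Then T^4 = P·diag(1, 81)·P⁻¹ = [[-2, 405], [-1, 243]] · [[-3, 5], [-1, 2]] = [[-399, 800], [-240, 481]].

[[-399, 800], [-240, 481]]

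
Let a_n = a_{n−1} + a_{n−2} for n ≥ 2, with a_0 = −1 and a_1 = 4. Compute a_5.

17

With companion matrix A = [[1, 1], [1, 0]], [a_n, a_{n−1}]ᵀ = A·[a_{n−1}, a_{n−2}]ᵀ, so [a_5, a_4]ᵀ = A⁴·[a_1, a_0]ᵀ.
A⁴ = [[5, 3], [3, 2]], giving [a_5, a_4]ᵀ = [[17], [10]].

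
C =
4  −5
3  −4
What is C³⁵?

[[4, −5], [3, −4]]

C² = I (check: tr C = 0 and det C = −1), so C³⁵ = C since 35 is odd.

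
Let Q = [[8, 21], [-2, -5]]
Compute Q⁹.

[[3578, 10731], [-1022, -3065]]

tr Q = 3 and det Q = 2, so the characteristic polynomial is λ² − (3)λ + (2) with roots 1 and 2.
Eigenvectors give P = [[3, -7], [-1, 2]] with P⁻¹ = [[-2, -7], [-1, -3]], and Q = P·diag(1, 2)·P⁻¹.
Then Q⁹ = P·diag(1, 512)·P⁻¹ = [[3, -3584], [-1, 1024]] · [[-2, -7], [-1, -3]] = [[3578, 10731], [-1022, -3065]].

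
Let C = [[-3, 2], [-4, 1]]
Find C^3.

[[13, -2], [4, 9]]

C^2 = [[1, -4], [8, -7]]
C^3 = [[13, -2], [4, 9]]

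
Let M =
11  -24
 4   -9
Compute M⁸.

tr M = 2 and det M = -3, so the characteristic polynomial is λ² − (2)λ + (-3) with roots 3 and -1.
Eigenvectors give P = [[3, -2], [1, -1]] with P⁻¹ = [[1, -2], [1, -3]], and M = P·diag(3, -1)·P⁻¹.
Then M⁸ = P·diag(6561, 1)·P⁻¹ = [[19683, -2], [6561, -1]] · [[1, -2], [1, -3]] = [[19681, -39360], [6560, -13119]].

[[19681, -39360], [6560, -13119]]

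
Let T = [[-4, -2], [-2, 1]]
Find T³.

T² = [[20, 6], [6, 5]]
T³ = [[-92, -34], [-34, -7]]

[[-92, -34], [-34, -7]]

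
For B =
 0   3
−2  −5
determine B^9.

[[37830, 57513], [−38342, −58025]]

tr B = −5 and det B = 6, so the characteristic polynomial is λ² − (−5)λ + (6) with roots −3 and −2.
Eigenvectors give P = [[−1, 3], [1, −2]] with P⁻¹ = [[2, 3], [1, 1]], and B = P·diag(−3, −2)·P⁻¹.
Then B^9 = P·diag(−19683, −512)·P⁻¹ = [[19683, −1536], [−19683, 1024]] · [[2, 3], [1, 1]] = [[37830, 57513], [−38342, −58025]].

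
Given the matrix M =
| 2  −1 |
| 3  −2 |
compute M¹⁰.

M² = I (check: tr M = 0 and det M = −1), so M¹⁰ = I since 10 is even.

[[1, 0], [0, 1]]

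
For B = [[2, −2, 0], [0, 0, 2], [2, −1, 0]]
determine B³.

[[0, −4, −8], [8, −8, −4], [4, −6, −8]]

B² = [[4, −4, −4], [4, −2, 0], [4, −4, −2]]
B³ = [[0, −4, −8], [8, −8, −4], [4, −6, −8]]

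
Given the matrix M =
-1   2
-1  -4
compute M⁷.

tr M = -5 and det M = 6, so the characteristic polynomial is λ² − (-5)λ + (6) with roots -2 and -3.
Eigenvectors give P = [[2, -1], [-1, 1]] with P⁻¹ = [[1, 1], [1, 2]], and M = P·diag(-2, -3)·P⁻¹.
Then M⁷ = P·diag(-128, -2187)·P⁻¹ = [[-256, 2187], [128, -2187]] · [[1, 1], [1, 2]] = [[1931, 4118], [-2059, -4246]].

[[1931, 4118], [-2059, -4246]]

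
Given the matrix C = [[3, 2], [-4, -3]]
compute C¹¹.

[[3, 2], [-4, -3]]

C² = I (check: tr C = 0 and det C = -1), so C¹¹ = C since 11 is odd.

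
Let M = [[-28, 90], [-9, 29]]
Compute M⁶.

[[-566, 1890], [-189, 631]]

tr M = 1 and det M = -2, so the characteristic polynomial is λ² − (1)λ + (-2) with roots -1 and 2.
Eigenvectors give P = [[-10, 3], [-3, 1]] with P⁻¹ = [[-1, 3], [-3, 10]], and M = P·diag(-1, 2)·P⁻¹.
Then M⁶ = P·diag(1, 64)·P⁻¹ = [[-10, 192], [-3, 64]] · [[-1, 3], [-3, 10]] = [[-566, 1890], [-189, 631]].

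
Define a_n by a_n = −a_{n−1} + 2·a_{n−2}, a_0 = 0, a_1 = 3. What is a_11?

With companion matrix A = [[−1, 2], [1, 0]], [a_n, a_{n−1}]ᵀ = A·[a_{n−1}, a_{n−2}]ᵀ, so [a_11, a_10]ᵀ = A¹⁰·[a_1, a_0]ᵀ.
A¹⁰ = [[683, −682], [−341, 342]], giving [a_11, a_10]ᵀ = [[2049], [−1023]].

2049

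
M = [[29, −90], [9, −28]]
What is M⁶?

tr M = 1 and det M = −2, so the characteristic polynomial is λ² − (1)λ + (−2) with roots 2 and −1.
Eigenvectors give P = [[−10, −3], [−3, −1]] with P⁻¹ = [[−1, 3], [3, −10]], and M = P·diag(2, −1)·P⁻¹.
Then M⁶ = P·diag(64, 1)·P⁻¹ = [[−640, −3], [−192, −1]] · [[−1, 3], [3, −10]] = [[631, −1890], [189, −566]].

[[631, −1890], [189, −566]]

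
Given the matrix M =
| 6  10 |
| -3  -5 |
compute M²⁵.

[[6, 10], [-3, -5]]

M² = M (a projection; rank 1, trace 1), so M²⁵ = M.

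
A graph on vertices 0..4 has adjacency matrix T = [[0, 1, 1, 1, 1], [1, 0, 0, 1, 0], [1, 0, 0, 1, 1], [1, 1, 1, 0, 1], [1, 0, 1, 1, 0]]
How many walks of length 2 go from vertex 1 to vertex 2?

The number of length-2 walks from vertex 1 to vertex 2 is entry (1,2) of T^2, where T is the adjacency matrix.
T^2 = [[4, 1, 2, 3, 2], [1, 2, 2, 1, 2], [2, 2, 3, 2, 2], [3, 1, 2, 4, 2], [2, 2, 2, 2, 3]]

2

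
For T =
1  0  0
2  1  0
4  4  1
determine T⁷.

[[1, 0, 0], [14, 1, 0], [196, 28, 1]]

T = I + N where N = [[0, 0, 0], [2, 0, 0], [4, 4, 0]] is strictly lower-triangular, so N³ = 0.
(I + N)⁷ = I + 7·N + 21·N² = [[1, 0, 0], [14, 1, 0], [196, 28, 1]].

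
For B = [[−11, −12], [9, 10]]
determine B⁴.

tr B = −1 and det B = −2, so the characteristic polynomial is λ² − (−1)λ + (−2) with roots 1 and −2.
Eigenvectors give P = [[−1, 4], [1, −3]] with P⁻¹ = [[3, 4], [1, 1]], and B = P·diag(1, −2)·P⁻¹.
Then B⁴ = P·diag(1, 16)·P⁻¹ = [[−1, 64], [1, −48]] · [[3, 4], [1, 1]] = [[61, 60], [−45, −44]].

[[61, 60], [−45, −44]]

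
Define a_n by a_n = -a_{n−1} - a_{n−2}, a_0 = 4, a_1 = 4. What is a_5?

With companion matrix C = [[-1, -1], [1, 0]], [a_n, a_{n−1}]ᵀ = C·[a_{n−1}, a_{n−2}]ᵀ, so [a_5, a_4]ᵀ = C^4·[a_1, a_0]ᵀ.
C^4 = [[-1, -1], [1, 0]], giving [a_5, a_4]ᵀ = [[-8], [4]].

-8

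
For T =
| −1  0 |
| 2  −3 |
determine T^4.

[[1, 0], [−80, 81]]

tr T = −4 and det T = 3, so the characteristic polynomial is λ² − (−4)λ + (3) with roots −1 and −3.
Eigenvectors give P = [[1, 0], [1, −1]] with P⁻¹ = [[1, 0], [1, −1]], and T = P·diag(−1, −3)·P⁻¹.
Then T^4 = P·diag(1, 81)·P⁻¹ = [[1, 0], [1, −81]] · [[1, 0], [1, −1]] = [[1, 0], [−80, 81]].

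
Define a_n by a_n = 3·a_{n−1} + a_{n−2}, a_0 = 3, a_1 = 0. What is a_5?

With companion matrix Q = [[3, 1], [1, 0]], [a_n, a_{n−1}]ᵀ = Q·[a_{n−1}, a_{n−2}]ᵀ, so [a_5, a_4]ᵀ = Q⁴·[a_1, a_0]ᵀ.
Q⁴ = [[109, 33], [33, 10]], giving [a_5, a_4]ᵀ = [[99], [30]].

99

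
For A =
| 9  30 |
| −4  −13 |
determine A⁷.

[[10929, 32790], [−4372, −13117]]

tr A = −4 and det A = 3, so the characteristic polynomial is λ² − (−4)λ + (3) with roots −1 and −3.
Eigenvectors give P = [[3, −5], [−1, 2]] with P⁻¹ = [[2, 5], [1, 3]], and A = P·diag(−1, −3)·P⁻¹.
Then A⁷ = P·diag(−1, −2187)·P⁻¹ = [[−3, 10935], [1, −4374]] · [[2, 5], [1, 3]] = [[10929, 32790], [−4372, −13117]].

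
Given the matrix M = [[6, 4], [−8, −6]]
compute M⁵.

tr M = 0 and det M = −4, so the characteristic polynomial is λ² − (0)λ + (−4) with roots 2 and −2.
Eigenvectors give P = [[−1, −1], [1, 2]] with P⁻¹ = [[−2, −1], [1, 1]], and M = P·diag(2, −2)·P⁻¹.
Then M⁵ = P·diag(32, −32)·P⁻¹ = [[−32, 32], [32, −64]] · [[−2, −1], [1, 1]] = [[96, 64], [−128, −96]].

[[96, 64], [−128, −96]]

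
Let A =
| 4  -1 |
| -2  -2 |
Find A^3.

[[76, -14], [-28, -8]]

A^2 = [[18, -2], [-4, 6]]
A^3 = [[76, -14], [-28, -8]]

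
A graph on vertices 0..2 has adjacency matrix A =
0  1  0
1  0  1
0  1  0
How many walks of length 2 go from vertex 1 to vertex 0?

The number of length-2 walks from vertex 1 to vertex 0 is entry (1,0) of A^2, where A is the adjacency matrix.
A^2 = [[1, 0, 1], [0, 2, 0], [1, 0, 1]]

0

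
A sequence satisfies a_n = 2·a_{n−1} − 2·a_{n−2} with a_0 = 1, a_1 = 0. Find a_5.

With companion matrix Q = [[2, −2], [1, 0]], [a_n, a_{n−1}]ᵀ = Q·[a_{n−1}, a_{n−2}]ᵀ, so [a_5, a_4]ᵀ = Q⁴·[a_1, a_0]ᵀ.
Q⁴ = [[−4, 0], [0, −4]], giving [a_5, a_4]ᵀ = [[0], [−4]].

0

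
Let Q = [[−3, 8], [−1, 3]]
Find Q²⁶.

[[1, 0], [0, 1]]

Q² = I (check: tr Q = 0 and det Q = −1), so Q²⁶ = I since 26 is even.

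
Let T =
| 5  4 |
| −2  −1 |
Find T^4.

[[161, 160], [−80, −79]]

tr T = 4 and det T = 3, so the characteristic polynomial is λ² − (4)λ + (3) with roots 1 and 3.
Eigenvectors give P = [[−1, 2], [1, −1]] with P⁻¹ = [[1, 2], [1, 1]], and T = P·diag(1, 3)·P⁻¹.
Then T^4 = P·diag(1, 81)·P⁻¹ = [[−1, 162], [1, −81]] · [[1, 2], [1, 1]] = [[161, 160], [−80, −79]].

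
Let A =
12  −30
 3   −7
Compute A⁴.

[[666, −1950], [195, −569]]

tr A = 5 and det A = 6, so the characteristic polynomial is λ² − (5)λ + (6) with roots 3 and 2.
Eigenvectors give P = [[10, 3], [3, 1]] with P⁻¹ = [[1, −3], [−3, 10]], and A = P·diag(3, 2)·P⁻¹.
Then A⁴ = P·diag(81, 16)·P⁻¹ = [[810, 48], [243, 16]] · [[1, −3], [−3, 10]] = [[666, −1950], [195, −569]].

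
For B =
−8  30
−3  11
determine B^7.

[[−1142, 3810], [−381, 1271]]

tr B = 3 and det B = 2, so the characteristic polynomial is λ² − (3)λ + (2) with roots 2 and 1.
Eigenvectors give P = [[3, 10], [1, 3]] with P⁻¹ = [[−3, 10], [1, −3]], and B = P·diag(2, 1)·P⁻¹.
Then B^7 = P·diag(128, 1)·P⁻¹ = [[384, 10], [128, 3]] · [[−3, 10], [1, −3]] = [[−1142, 3810], [−381, 1271]].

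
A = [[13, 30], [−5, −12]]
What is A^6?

[[2059, 3990], [−665, −1266]]

tr A = 1 and det A = −6, so the characteristic polynomial is λ² − (1)λ + (−6) with roots 3 and −2.
Eigenvectors give P = [[3, −2], [−1, 1]] with P⁻¹ = [[1, 2], [1, 3]], and A = P·diag(3, −2)·P⁻¹.
Then A^6 = P·diag(729, 64)·P⁻¹ = [[2187, −128], [−729, 64]] · [[1, 2], [1, 3]] = [[2059, 3990], [−665, −1266]].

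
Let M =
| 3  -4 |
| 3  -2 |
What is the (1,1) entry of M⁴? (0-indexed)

M² = [[-3, -4], [3, -8]]
M³ = [[-21, 20], [-15, 4]]
M⁴ = [[-3, 44], [-33, 52]]

52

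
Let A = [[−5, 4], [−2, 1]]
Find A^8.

[[13121, −13120], [6560, −6559]]

tr A = −4 and det A = 3, so the characteristic polynomial is λ² − (−4)λ + (3) with roots −1 and −3.
Eigenvectors give P = [[1, 2], [1, 1]] with P⁻¹ = [[−1, 2], [1, −1]], and A = P·diag(−1, −3)·P⁻¹.
Then A^8 = P·diag(1, 6561)·P⁻¹ = [[1, 13122], [1, 6561]] · [[−1, 2], [1, −1]] = [[13121, −13120], [6560, −6559]].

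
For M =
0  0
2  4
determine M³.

M² = [[0, 0], [8, 16]]
M³ = [[0, 0], [32, 64]]

[[0, 0], [32, 64]]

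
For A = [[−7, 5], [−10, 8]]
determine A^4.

tr A = 1 and det A = −6, so the characteristic polynomial is λ² − (1)λ + (−6) with roots −2 and 3.
Eigenvectors give P = [[1, −1], [1, −2]] with P⁻¹ = [[2, −1], [1, −1]], and A = P·diag(−2, 3)·P⁻¹.
Then A^4 = P·diag(16, 81)·P⁻¹ = [[16, −81], [16, −162]] · [[2, −1], [1, −1]] = [[−49, 65], [−130, 146]].

[[−49, 65], [−130, 146]]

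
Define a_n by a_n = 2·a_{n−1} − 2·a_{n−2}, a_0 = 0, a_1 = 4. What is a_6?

−32

With companion matrix C = [[2, −2], [1, 0]], [a_n, a_{n−1}]ᵀ = C·[a_{n−1}, a_{n−2}]ᵀ, so [a_6, a_5]ᵀ = C^5·[a_1, a_0]ᵀ.
C^5 = [[−8, 8], [−4, 0]], giving [a_6, a_5]ᵀ = [[−32], [−16]].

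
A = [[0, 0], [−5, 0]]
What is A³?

[[0, 0], [0, 0]]

A is strictly triangular, hence nilpotent: A² = 0, so A³ = 0.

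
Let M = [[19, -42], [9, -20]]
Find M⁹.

[[3079, -7182], [1539, -3590]]

tr M = -1 and det M = -2, so the characteristic polynomial is λ² − (-1)λ + (-2) with roots 1 and -2.
Eigenvectors give P = [[7, -2], [3, -1]] with P⁻¹ = [[1, -2], [3, -7]], and M = P·diag(1, -2)·P⁻¹.
Then M⁹ = P·diag(1, -512)·P⁻¹ = [[7, 1024], [3, 512]] · [[1, -2], [3, -7]] = [[3079, -7182], [1539, -3590]].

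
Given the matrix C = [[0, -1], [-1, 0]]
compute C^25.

C² = I (check: tr C = 0 and det C = -1), so C^25 = C since 25 is odd.

[[0, -1], [-1, 0]]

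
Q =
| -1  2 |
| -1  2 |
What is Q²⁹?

Q² = Q (a projection; rank 1, trace 1), so Q²⁹ = Q.

[[-1, 2], [-1, 2]]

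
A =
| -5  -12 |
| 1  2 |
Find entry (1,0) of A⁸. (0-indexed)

-255

tr A = -3 and det A = 2, so the characteristic polynomial is λ² − (-3)λ + (2) with roots -1 and -2.
Eigenvectors give P = [[-3, -4], [1, 1]] with P⁻¹ = [[1, 4], [-1, -3]], and A = P·diag(-1, -2)·P⁻¹.
Then A⁸ = P·diag(1, 256)·P⁻¹ = [[-3, -1024], [1, 256]] · [[1, 4], [-1, -3]] = [[1021, 3060], [-255, -764]].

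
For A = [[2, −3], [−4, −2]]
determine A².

[[16, 0], [0, 16]]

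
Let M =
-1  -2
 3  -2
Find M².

[[-5, 6], [-9, -2]]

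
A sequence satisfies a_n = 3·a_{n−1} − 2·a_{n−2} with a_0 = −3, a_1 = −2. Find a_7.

With companion matrix M = [[3, −2], [1, 0]], [a_n, a_{n−1}]ᵀ = M·[a_{n−1}, a_{n−2}]ᵀ, so [a_7, a_6]ᵀ = M⁶·[a_1, a_0]ᵀ.
M⁶ = [[127, −126], [63, −62]], giving [a_7, a_6]ᵀ = [[124], [60]].

124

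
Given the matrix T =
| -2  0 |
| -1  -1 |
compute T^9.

tr T = -3 and det T = 2, so the characteristic polynomial is λ² − (-3)λ + (2) with roots -2 and -1.
Eigenvectors give P = [[1, 0], [1, 1]] with P⁻¹ = [[1, 0], [-1, 1]], and T = P·diag(-2, -1)·P⁻¹.
Then T^9 = P·diag(-512, -1)·P⁻¹ = [[-512, 0], [-512, -1]] · [[1, 0], [-1, 1]] = [[-512, 0], [-511, -1]].

[[-512, 0], [-511, -1]]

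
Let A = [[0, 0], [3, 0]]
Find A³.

A is strictly triangular, hence nilpotent: A² = 0, so A³ = 0.

[[0, 0], [0, 0]]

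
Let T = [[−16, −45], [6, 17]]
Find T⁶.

[[−314, −945], [126, 379]]

tr T = 1 and det T = −2, so the characteristic polynomial is λ² − (1)λ + (−2) with roots −1 and 2.
Eigenvectors give P = [[−3, −5], [1, 2]] with P⁻¹ = [[−2, −5], [1, 3]], and T = P·diag(−1, 2)·P⁻¹.
Then T⁶ = P·diag(1, 64)·P⁻¹ = [[−3, −320], [1, 128]] · [[−2, −5], [1, 3]] = [[−314, −945], [126, 379]].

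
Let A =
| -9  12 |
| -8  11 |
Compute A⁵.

[[-489, 732], [-488, 731]]

tr A = 2 and det A = -3, so the characteristic polynomial is λ² − (2)λ + (-3) with roots 3 and -1.
Eigenvectors give P = [[1, 3], [1, 2]] with P⁻¹ = [[-2, 3], [1, -1]], and A = P·diag(3, -1)·P⁻¹.
Then A⁵ = P·diag(243, -1)·P⁻¹ = [[243, -3], [243, -2]] · [[-2, 3], [1, -1]] = [[-489, 732], [-488, 731]].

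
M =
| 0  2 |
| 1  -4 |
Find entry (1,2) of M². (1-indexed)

-8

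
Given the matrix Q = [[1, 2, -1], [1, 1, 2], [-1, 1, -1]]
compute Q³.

[[3, 15, -2], [6, 4, 11], [-5, 4, -9]]

Q² = [[4, 3, 4], [0, 5, -1], [1, -2, 4]]
Q³ = [[3, 15, -2], [6, 4, 11], [-5, 4, -9]]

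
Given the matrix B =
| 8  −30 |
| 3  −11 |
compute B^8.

tr B = −3 and det B = 2, so the characteristic polynomial is λ² − (−3)λ + (2) with roots −1 and −2.
Eigenvectors give P = [[−10, 3], [−3, 1]] with P⁻¹ = [[−1, 3], [−3, 10]], and B = P·diag(−1, −2)·P⁻¹.
Then B^8 = P·diag(1, 256)·P⁻¹ = [[−10, 768], [−3, 256]] · [[−1, 3], [−3, 10]] = [[−2294, 7650], [−765, 2551]].

[[−2294, 7650], [−765, 2551]]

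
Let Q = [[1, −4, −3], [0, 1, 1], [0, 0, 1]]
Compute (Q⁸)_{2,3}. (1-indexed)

Q = I + N where N = [[0, −4, −3], [0, 0, 1], [0, 0, 0]] is strictly upper-triangular, so N³ = 0.
(I + N)⁸ = I + 8·N + 28·N² = [[1, −32, −136], [0, 1, 8], [0, 0, 1]].

8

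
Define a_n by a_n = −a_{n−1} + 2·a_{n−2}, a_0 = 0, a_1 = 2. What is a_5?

22

With companion matrix M = [[−1, 2], [1, 0]], [a_n, a_{n−1}]ᵀ = M·[a_{n−1}, a_{n−2}]ᵀ, so [a_5, a_4]ᵀ = M⁴·[a_1, a_0]ᵀ.
M⁴ = [[11, −10], [−5, 6]], giving [a_5, a_4]ᵀ = [[22], [−10]].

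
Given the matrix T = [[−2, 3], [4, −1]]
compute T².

[[16, −9], [−12, 13]]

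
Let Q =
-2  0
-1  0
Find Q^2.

[[4, 0], [2, 0]]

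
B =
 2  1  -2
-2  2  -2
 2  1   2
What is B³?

B² = [[-2, 2, -10], [-12, 0, -4], [6, 6, -2]]
B³ = [[-28, -8, -20], [-32, -16, 16], [-4, 16, -28]]

[[-28, -8, -20], [-32, -16, 16], [-4, 16, -28]]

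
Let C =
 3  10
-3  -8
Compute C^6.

[[-3261, -6650], [1995, 4054]]

tr C = -5 and det C = 6, so the characteristic polynomial is λ² − (-5)λ + (6) with roots -2 and -3.
Eigenvectors give P = [[-2, -5], [1, 3]] with P⁻¹ = [[-3, -5], [1, 2]], and C = P·diag(-2, -3)·P⁻¹.
Then C^6 = P·diag(64, 729)·P⁻¹ = [[-128, -3645], [64, 2187]] · [[-3, -5], [1, 2]] = [[-3261, -6650], [1995, 4054]].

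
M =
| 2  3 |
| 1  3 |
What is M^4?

[[124, 285], [95, 219]]

M^2 = [[7, 15], [5, 12]]
M^3 = [[29, 66], [22, 51]]
M^4 = [[124, 285], [95, 219]]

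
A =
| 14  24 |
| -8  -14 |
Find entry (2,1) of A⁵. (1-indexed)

-128

tr A = 0 and det A = -4, so the characteristic polynomial is λ² − (0)λ + (-4) with roots 2 and -2.
Eigenvectors give P = [[-2, -3], [1, 2]] with P⁻¹ = [[-2, -3], [1, 2]], and A = P·diag(2, -2)·P⁻¹.
Then A⁵ = P·diag(32, -32)·P⁻¹ = [[-64, 96], [32, -64]] · [[-2, -3], [1, 2]] = [[224, 384], [-128, -224]].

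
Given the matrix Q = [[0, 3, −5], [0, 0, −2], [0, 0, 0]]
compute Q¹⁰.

[[0, 0, 0], [0, 0, 0], [0, 0, 0]]

Q is strictly triangular, hence nilpotent: Q³ = 0, so Q¹⁰ = 0.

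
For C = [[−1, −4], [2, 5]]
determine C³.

tr C = 4 and det C = 3, so the characteristic polynomial is λ² − (4)λ + (3) with roots 3 and 1.
Eigenvectors give P = [[−1, −2], [1, 1]] with P⁻¹ = [[1, 2], [−1, −1]], and C = P·diag(3, 1)·P⁻¹.
Then C³ = P·diag(27, 1)·P⁻¹ = [[−27, −2], [27, 1]] · [[1, 2], [−1, −1]] = [[−25, −52], [26, 53]].

[[−25, −52], [26, 53]]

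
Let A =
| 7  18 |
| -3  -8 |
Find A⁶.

[[-125, -378], [63, 190]]

tr A = -1 and det A = -2, so the characteristic polynomial is λ² − (-1)λ + (-2) with roots -2 and 1.
Eigenvectors give P = [[-2, 3], [1, -1]] with P⁻¹ = [[1, 3], [1, 2]], and A = P·diag(-2, 1)·P⁻¹.
Then A⁶ = P·diag(64, 1)·P⁻¹ = [[-128, 3], [64, -1]] · [[1, 3], [1, 2]] = [[-125, -378], [63, 190]].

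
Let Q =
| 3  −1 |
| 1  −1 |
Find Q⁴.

Q² = [[8, −2], [2, 0]]
Q³ = [[22, −6], [6, −2]]
Q⁴ = [[60, −16], [16, −4]]

[[60, −16], [16, −4]]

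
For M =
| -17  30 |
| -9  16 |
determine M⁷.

tr M = -1 and det M = -2, so the characteristic polynomial is λ² − (-1)λ + (-2) with roots -2 and 1.
Eigenvectors give P = [[2, -5], [1, -3]] with P⁻¹ = [[3, -5], [1, -2]], and M = P·diag(-2, 1)·P⁻¹.
Then M⁷ = P·diag(-128, 1)·P⁻¹ = [[-256, -5], [-128, -3]] · [[3, -5], [1, -2]] = [[-773, 1290], [-387, 646]].

[[-773, 1290], [-387, 646]]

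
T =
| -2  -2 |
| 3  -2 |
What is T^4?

T^2 = [[-2, 8], [-12, -2]]
T^3 = [[28, -12], [18, 28]]
T^4 = [[-92, -32], [48, -92]]

[[-92, -32], [48, -92]]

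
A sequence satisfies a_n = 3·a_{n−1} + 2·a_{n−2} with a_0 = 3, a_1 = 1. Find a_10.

With companion matrix A = [[3, 2], [1, 0]], [a_n, a_{n−1}]ᵀ = A·[a_{n−1}, a_{n−2}]ᵀ, so [a_10, a_9]ᵀ = A^9·[a_1, a_0]ᵀ.
A^9 = [[79647, 44726], [22363, 12558]], giving [a_10, a_9]ᵀ = [[213825], [60037]].

213825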